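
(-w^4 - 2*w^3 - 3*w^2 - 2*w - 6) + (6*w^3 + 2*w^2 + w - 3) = -w^4 + 4*w^3 - w^2 - w - 9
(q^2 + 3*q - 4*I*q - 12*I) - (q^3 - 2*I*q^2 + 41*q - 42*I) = -q^3 + q^2 + 2*I*q^2 - 38*q - 4*I*q + 30*I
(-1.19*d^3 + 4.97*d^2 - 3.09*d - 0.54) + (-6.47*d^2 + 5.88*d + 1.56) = -1.19*d^3 - 1.5*d^2 + 2.79*d + 1.02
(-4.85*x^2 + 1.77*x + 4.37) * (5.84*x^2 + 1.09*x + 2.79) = -28.324*x^4 + 5.0503*x^3 + 13.9186*x^2 + 9.7016*x + 12.1923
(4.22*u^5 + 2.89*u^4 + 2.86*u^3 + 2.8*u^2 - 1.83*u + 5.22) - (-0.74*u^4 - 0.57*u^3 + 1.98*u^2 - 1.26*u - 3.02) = 4.22*u^5 + 3.63*u^4 + 3.43*u^3 + 0.82*u^2 - 0.57*u + 8.24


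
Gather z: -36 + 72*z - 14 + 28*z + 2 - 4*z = 96*z - 48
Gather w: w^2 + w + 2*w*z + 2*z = w^2 + w*(2*z + 1) + 2*z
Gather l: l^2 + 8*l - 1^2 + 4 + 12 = l^2 + 8*l + 15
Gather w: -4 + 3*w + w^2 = w^2 + 3*w - 4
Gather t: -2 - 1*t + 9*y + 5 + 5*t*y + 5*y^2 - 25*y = t*(5*y - 1) + 5*y^2 - 16*y + 3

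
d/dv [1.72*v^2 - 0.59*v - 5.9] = 3.44*v - 0.59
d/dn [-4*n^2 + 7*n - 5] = 7 - 8*n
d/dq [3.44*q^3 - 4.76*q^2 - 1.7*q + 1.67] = 10.32*q^2 - 9.52*q - 1.7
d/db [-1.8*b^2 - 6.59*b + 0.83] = -3.6*b - 6.59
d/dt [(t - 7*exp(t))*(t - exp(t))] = -8*t*exp(t) + 2*t + 14*exp(2*t) - 8*exp(t)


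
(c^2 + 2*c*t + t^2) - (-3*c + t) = c^2 + 2*c*t + 3*c + t^2 - t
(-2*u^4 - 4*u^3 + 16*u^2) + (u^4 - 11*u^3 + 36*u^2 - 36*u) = -u^4 - 15*u^3 + 52*u^2 - 36*u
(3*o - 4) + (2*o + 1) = 5*o - 3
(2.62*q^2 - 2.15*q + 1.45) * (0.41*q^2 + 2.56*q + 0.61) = 1.0742*q^4 + 5.8257*q^3 - 3.3113*q^2 + 2.4005*q + 0.8845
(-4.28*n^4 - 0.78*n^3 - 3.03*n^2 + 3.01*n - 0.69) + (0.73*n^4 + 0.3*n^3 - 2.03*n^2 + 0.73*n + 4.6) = -3.55*n^4 - 0.48*n^3 - 5.06*n^2 + 3.74*n + 3.91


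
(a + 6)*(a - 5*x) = a^2 - 5*a*x + 6*a - 30*x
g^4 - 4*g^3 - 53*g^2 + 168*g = g*(g - 8)*(g - 3)*(g + 7)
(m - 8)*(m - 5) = m^2 - 13*m + 40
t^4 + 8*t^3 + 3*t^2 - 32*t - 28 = (t - 2)*(t + 1)*(t + 2)*(t + 7)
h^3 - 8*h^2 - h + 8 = (h - 8)*(h - 1)*(h + 1)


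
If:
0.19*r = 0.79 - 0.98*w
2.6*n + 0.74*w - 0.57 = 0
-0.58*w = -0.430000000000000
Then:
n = 0.01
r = 0.33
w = 0.74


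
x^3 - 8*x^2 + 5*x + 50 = (x - 5)^2*(x + 2)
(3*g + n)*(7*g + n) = 21*g^2 + 10*g*n + n^2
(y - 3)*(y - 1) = y^2 - 4*y + 3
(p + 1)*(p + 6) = p^2 + 7*p + 6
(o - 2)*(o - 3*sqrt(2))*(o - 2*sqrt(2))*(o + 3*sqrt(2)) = o^4 - 2*sqrt(2)*o^3 - 2*o^3 - 18*o^2 + 4*sqrt(2)*o^2 + 36*o + 36*sqrt(2)*o - 72*sqrt(2)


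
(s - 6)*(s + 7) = s^2 + s - 42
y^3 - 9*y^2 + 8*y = y*(y - 8)*(y - 1)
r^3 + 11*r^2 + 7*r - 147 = (r - 3)*(r + 7)^2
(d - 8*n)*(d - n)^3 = d^4 - 11*d^3*n + 27*d^2*n^2 - 25*d*n^3 + 8*n^4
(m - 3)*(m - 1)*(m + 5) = m^3 + m^2 - 17*m + 15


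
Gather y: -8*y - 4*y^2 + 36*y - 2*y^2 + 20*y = -6*y^2 + 48*y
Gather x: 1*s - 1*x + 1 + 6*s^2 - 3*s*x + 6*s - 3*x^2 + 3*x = 6*s^2 + 7*s - 3*x^2 + x*(2 - 3*s) + 1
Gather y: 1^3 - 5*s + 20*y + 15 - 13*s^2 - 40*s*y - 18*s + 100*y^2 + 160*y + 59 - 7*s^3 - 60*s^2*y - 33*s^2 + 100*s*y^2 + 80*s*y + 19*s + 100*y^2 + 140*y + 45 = -7*s^3 - 46*s^2 - 4*s + y^2*(100*s + 200) + y*(-60*s^2 + 40*s + 320) + 120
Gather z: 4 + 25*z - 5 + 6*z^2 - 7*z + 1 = 6*z^2 + 18*z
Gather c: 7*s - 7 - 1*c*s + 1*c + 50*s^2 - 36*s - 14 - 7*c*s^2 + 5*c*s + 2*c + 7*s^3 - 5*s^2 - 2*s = c*(-7*s^2 + 4*s + 3) + 7*s^3 + 45*s^2 - 31*s - 21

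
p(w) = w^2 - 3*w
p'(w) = 2*w - 3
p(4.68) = 7.86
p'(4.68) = 6.36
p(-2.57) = 14.31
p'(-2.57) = -8.14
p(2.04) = -1.96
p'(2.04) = 1.08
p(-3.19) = 19.75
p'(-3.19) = -9.38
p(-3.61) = 23.86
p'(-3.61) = -10.22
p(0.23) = -0.64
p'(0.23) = -2.54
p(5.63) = 14.81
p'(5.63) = 8.26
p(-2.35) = 12.57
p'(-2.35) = -7.70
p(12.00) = 108.00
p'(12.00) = 21.00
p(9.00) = 54.00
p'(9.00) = 15.00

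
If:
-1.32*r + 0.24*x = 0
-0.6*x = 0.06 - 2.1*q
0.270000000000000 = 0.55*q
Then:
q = 0.49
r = 0.29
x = 1.62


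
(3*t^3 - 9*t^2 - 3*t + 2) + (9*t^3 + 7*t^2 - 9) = 12*t^3 - 2*t^2 - 3*t - 7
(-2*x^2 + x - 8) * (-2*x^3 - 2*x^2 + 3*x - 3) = 4*x^5 + 2*x^4 + 8*x^3 + 25*x^2 - 27*x + 24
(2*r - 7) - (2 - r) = 3*r - 9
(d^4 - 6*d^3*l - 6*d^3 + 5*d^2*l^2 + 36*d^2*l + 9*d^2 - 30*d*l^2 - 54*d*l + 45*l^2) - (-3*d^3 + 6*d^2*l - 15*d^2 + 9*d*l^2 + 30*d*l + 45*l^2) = d^4 - 6*d^3*l - 3*d^3 + 5*d^2*l^2 + 30*d^2*l + 24*d^2 - 39*d*l^2 - 84*d*l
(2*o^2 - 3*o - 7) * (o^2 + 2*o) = 2*o^4 + o^3 - 13*o^2 - 14*o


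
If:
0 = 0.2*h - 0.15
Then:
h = 0.75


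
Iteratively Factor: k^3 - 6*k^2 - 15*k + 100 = (k - 5)*(k^2 - k - 20) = (k - 5)*(k + 4)*(k - 5)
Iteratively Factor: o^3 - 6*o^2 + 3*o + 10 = (o - 2)*(o^2 - 4*o - 5) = (o - 5)*(o - 2)*(o + 1)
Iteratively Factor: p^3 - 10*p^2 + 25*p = (p - 5)*(p^2 - 5*p) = p*(p - 5)*(p - 5)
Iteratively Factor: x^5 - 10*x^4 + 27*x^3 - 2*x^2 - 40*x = (x + 1)*(x^4 - 11*x^3 + 38*x^2 - 40*x) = (x - 2)*(x + 1)*(x^3 - 9*x^2 + 20*x) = (x - 4)*(x - 2)*(x + 1)*(x^2 - 5*x) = (x - 5)*(x - 4)*(x - 2)*(x + 1)*(x)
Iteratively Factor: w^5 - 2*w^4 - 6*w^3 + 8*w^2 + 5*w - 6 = (w - 3)*(w^4 + w^3 - 3*w^2 - w + 2) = (w - 3)*(w - 1)*(w^3 + 2*w^2 - w - 2) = (w - 3)*(w - 1)*(w + 1)*(w^2 + w - 2) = (w - 3)*(w - 1)*(w + 1)*(w + 2)*(w - 1)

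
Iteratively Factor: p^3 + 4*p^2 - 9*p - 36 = (p + 3)*(p^2 + p - 12) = (p - 3)*(p + 3)*(p + 4)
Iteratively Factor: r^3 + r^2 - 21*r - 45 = (r + 3)*(r^2 - 2*r - 15) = (r + 3)^2*(r - 5)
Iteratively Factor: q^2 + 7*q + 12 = (q + 3)*(q + 4)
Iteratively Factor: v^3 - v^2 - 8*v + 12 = (v - 2)*(v^2 + v - 6) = (v - 2)*(v + 3)*(v - 2)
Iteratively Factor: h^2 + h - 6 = (h + 3)*(h - 2)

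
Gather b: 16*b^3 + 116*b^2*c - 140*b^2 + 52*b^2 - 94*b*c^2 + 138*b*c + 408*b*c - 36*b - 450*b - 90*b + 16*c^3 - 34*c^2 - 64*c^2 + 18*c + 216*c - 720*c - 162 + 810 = 16*b^3 + b^2*(116*c - 88) + b*(-94*c^2 + 546*c - 576) + 16*c^3 - 98*c^2 - 486*c + 648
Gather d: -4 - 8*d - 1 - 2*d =-10*d - 5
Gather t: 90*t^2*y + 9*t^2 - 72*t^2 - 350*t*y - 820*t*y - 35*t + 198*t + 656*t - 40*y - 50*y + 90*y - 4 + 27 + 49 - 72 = t^2*(90*y - 63) + t*(819 - 1170*y)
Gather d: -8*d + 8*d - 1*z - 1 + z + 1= 0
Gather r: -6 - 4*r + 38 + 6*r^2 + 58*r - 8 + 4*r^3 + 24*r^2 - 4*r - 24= 4*r^3 + 30*r^2 + 50*r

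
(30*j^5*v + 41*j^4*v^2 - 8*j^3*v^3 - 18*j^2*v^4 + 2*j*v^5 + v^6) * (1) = 30*j^5*v + 41*j^4*v^2 - 8*j^3*v^3 - 18*j^2*v^4 + 2*j*v^5 + v^6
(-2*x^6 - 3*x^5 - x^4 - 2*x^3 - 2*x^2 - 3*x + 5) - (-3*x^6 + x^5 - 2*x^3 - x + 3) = x^6 - 4*x^5 - x^4 - 2*x^2 - 2*x + 2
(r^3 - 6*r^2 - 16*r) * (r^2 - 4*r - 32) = r^5 - 10*r^4 - 24*r^3 + 256*r^2 + 512*r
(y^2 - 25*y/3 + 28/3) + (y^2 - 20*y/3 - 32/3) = 2*y^2 - 15*y - 4/3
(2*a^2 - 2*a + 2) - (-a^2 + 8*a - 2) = 3*a^2 - 10*a + 4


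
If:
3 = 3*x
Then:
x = 1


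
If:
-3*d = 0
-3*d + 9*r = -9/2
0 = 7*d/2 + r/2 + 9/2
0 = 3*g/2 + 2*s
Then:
No Solution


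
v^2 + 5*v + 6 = (v + 2)*(v + 3)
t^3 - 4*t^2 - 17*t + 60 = (t - 5)*(t - 3)*(t + 4)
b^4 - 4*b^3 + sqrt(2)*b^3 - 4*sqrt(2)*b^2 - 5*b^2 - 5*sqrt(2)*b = b*(b - 5)*(b + 1)*(b + sqrt(2))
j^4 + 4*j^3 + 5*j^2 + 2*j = j*(j + 1)^2*(j + 2)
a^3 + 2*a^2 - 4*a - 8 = (a - 2)*(a + 2)^2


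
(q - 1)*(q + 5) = q^2 + 4*q - 5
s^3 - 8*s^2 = s^2*(s - 8)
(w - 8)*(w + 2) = w^2 - 6*w - 16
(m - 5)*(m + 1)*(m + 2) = m^3 - 2*m^2 - 13*m - 10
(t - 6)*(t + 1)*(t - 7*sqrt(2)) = t^3 - 7*sqrt(2)*t^2 - 5*t^2 - 6*t + 35*sqrt(2)*t + 42*sqrt(2)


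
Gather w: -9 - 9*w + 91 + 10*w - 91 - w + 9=0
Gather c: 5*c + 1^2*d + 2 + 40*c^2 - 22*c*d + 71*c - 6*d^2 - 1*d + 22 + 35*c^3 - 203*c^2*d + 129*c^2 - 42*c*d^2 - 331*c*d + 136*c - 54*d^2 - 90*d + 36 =35*c^3 + c^2*(169 - 203*d) + c*(-42*d^2 - 353*d + 212) - 60*d^2 - 90*d + 60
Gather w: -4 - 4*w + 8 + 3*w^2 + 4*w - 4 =3*w^2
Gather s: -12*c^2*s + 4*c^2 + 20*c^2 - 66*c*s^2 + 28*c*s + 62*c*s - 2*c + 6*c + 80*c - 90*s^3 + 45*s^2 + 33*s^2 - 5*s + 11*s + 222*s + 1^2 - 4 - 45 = 24*c^2 + 84*c - 90*s^3 + s^2*(78 - 66*c) + s*(-12*c^2 + 90*c + 228) - 48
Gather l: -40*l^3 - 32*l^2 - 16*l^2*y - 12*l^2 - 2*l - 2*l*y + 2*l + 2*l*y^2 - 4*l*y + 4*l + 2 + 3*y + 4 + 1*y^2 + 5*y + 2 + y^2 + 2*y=-40*l^3 + l^2*(-16*y - 44) + l*(2*y^2 - 6*y + 4) + 2*y^2 + 10*y + 8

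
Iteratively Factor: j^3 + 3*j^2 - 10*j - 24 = (j + 4)*(j^2 - j - 6) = (j - 3)*(j + 4)*(j + 2)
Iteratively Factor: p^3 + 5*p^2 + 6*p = (p + 3)*(p^2 + 2*p) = p*(p + 3)*(p + 2)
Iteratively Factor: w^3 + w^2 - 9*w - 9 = (w - 3)*(w^2 + 4*w + 3) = (w - 3)*(w + 1)*(w + 3)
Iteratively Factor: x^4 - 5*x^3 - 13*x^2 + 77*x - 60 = (x - 5)*(x^3 - 13*x + 12) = (x - 5)*(x - 1)*(x^2 + x - 12) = (x - 5)*(x - 1)*(x + 4)*(x - 3)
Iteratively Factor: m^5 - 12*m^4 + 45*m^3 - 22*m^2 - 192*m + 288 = (m - 3)*(m^4 - 9*m^3 + 18*m^2 + 32*m - 96) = (m - 4)*(m - 3)*(m^3 - 5*m^2 - 2*m + 24) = (m - 4)*(m - 3)*(m + 2)*(m^2 - 7*m + 12) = (m - 4)*(m - 3)^2*(m + 2)*(m - 4)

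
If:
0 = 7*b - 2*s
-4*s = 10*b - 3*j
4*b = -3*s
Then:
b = 0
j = 0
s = 0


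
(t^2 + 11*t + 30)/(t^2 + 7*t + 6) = (t + 5)/(t + 1)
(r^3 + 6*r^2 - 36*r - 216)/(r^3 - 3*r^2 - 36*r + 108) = (r + 6)/(r - 3)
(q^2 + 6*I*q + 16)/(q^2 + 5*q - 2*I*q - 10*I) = (q + 8*I)/(q + 5)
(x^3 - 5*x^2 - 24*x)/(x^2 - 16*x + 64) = x*(x + 3)/(x - 8)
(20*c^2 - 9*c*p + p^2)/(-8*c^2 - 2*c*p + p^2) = (-5*c + p)/(2*c + p)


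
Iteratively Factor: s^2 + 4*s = (s)*(s + 4)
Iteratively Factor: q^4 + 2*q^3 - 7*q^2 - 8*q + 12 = (q + 3)*(q^3 - q^2 - 4*q + 4) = (q + 2)*(q + 3)*(q^2 - 3*q + 2) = (q - 2)*(q + 2)*(q + 3)*(q - 1)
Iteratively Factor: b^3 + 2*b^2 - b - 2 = (b + 1)*(b^2 + b - 2) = (b - 1)*(b + 1)*(b + 2)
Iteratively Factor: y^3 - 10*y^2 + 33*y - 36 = (y - 4)*(y^2 - 6*y + 9) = (y - 4)*(y - 3)*(y - 3)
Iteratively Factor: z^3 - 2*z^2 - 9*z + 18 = (z + 3)*(z^2 - 5*z + 6) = (z - 2)*(z + 3)*(z - 3)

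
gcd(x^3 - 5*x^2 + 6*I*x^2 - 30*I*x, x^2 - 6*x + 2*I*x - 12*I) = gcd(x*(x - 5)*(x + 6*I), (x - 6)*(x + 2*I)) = 1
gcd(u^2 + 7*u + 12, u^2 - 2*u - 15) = u + 3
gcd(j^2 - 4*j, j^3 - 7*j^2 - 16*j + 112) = j - 4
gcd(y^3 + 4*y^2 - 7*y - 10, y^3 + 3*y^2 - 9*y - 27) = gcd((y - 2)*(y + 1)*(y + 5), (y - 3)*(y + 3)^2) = 1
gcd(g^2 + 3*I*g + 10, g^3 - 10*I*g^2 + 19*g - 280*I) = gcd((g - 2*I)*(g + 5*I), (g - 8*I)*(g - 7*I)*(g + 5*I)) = g + 5*I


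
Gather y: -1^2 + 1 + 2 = 2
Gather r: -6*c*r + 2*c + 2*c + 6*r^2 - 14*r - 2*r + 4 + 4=4*c + 6*r^2 + r*(-6*c - 16) + 8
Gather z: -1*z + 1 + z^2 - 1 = z^2 - z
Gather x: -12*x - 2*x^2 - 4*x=-2*x^2 - 16*x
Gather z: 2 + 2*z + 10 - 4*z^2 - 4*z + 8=-4*z^2 - 2*z + 20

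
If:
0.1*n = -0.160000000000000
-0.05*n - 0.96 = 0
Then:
No Solution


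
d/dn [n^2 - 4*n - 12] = 2*n - 4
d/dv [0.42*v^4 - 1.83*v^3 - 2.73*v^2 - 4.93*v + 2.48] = 1.68*v^3 - 5.49*v^2 - 5.46*v - 4.93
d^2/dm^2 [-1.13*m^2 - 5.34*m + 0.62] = -2.26000000000000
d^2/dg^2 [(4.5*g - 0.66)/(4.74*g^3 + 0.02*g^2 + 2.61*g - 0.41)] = (606.6252*g^5 - 175.383792*g^4 - 112.340088*g^3 + 55.951272*g^2 - 7.68117600000001*g + 0.628104)/(106.496424*g^9 + 1.348056*g^8 + 175.926996*g^7 - 26.150572*g^6 + 96.637986*g^5 - 30.02541*g^4 + 20.041551*g^3 - 8.368797*g^2 + 1.316223*g - 0.068921)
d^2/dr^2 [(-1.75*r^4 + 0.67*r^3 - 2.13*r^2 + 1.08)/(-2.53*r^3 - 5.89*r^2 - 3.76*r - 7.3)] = (-1.13686837721616e-13*r^7 + 135.363662*r^6 + 76.8541559999999*r^5 + 543.874812*r^4 - 95.3750239999998*r^3 + 172.799628*r^2 - 238.055352*r + 289.351704)/(16.194277*r^9 + 113.103903*r^8 + 335.515191*r^7 + 680.698531*r^6 + 1151.325732*r^5 + 1426.229022*r^4 + 1427.640796*r^3 + 1251.24774*r^2 + 601.1112*r + 389.017)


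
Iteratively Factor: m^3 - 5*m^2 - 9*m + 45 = (m - 3)*(m^2 - 2*m - 15) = (m - 3)*(m + 3)*(m - 5)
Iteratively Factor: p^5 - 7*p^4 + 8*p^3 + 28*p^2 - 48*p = (p - 3)*(p^4 - 4*p^3 - 4*p^2 + 16*p) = (p - 4)*(p - 3)*(p^3 - 4*p) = (p - 4)*(p - 3)*(p + 2)*(p^2 - 2*p) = (p - 4)*(p - 3)*(p - 2)*(p + 2)*(p)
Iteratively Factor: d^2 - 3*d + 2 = (d - 1)*(d - 2)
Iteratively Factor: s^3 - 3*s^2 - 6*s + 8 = (s - 1)*(s^2 - 2*s - 8) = (s - 4)*(s - 1)*(s + 2)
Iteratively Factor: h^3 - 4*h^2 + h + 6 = (h - 3)*(h^2 - h - 2) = (h - 3)*(h - 2)*(h + 1)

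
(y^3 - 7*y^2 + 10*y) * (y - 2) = y^4 - 9*y^3 + 24*y^2 - 20*y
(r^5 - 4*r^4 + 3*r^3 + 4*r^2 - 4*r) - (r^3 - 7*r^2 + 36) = r^5 - 4*r^4 + 2*r^3 + 11*r^2 - 4*r - 36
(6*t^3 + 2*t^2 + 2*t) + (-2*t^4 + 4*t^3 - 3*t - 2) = -2*t^4 + 10*t^3 + 2*t^2 - t - 2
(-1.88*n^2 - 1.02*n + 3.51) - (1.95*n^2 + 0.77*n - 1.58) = -3.83*n^2 - 1.79*n + 5.09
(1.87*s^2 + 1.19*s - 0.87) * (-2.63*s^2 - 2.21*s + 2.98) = -4.9181*s^4 - 7.2624*s^3 + 5.2308*s^2 + 5.4689*s - 2.5926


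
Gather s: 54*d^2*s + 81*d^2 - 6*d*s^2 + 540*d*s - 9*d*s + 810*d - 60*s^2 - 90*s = 81*d^2 + 810*d + s^2*(-6*d - 60) + s*(54*d^2 + 531*d - 90)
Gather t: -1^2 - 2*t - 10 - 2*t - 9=-4*t - 20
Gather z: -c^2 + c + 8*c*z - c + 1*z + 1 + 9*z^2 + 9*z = -c^2 + 9*z^2 + z*(8*c + 10) + 1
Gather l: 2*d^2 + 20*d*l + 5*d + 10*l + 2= 2*d^2 + 5*d + l*(20*d + 10) + 2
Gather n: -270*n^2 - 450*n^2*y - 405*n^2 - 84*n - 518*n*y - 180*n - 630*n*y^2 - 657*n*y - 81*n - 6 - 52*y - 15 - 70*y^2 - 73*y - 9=n^2*(-450*y - 675) + n*(-630*y^2 - 1175*y - 345) - 70*y^2 - 125*y - 30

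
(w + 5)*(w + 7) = w^2 + 12*w + 35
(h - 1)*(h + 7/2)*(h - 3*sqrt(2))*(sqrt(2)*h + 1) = sqrt(2)*h^4 - 5*h^3 + 5*sqrt(2)*h^3/2 - 25*h^2/2 - 13*sqrt(2)*h^2/2 - 15*sqrt(2)*h/2 + 35*h/2 + 21*sqrt(2)/2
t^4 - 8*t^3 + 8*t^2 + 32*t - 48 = (t - 6)*(t - 2)^2*(t + 2)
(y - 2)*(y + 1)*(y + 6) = y^3 + 5*y^2 - 8*y - 12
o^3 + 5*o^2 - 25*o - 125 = (o - 5)*(o + 5)^2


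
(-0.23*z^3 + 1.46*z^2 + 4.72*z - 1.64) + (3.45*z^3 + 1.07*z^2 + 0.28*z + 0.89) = 3.22*z^3 + 2.53*z^2 + 5.0*z - 0.75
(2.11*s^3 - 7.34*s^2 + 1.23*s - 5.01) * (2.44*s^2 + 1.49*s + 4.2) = 5.1484*s^5 - 14.7657*s^4 + 0.926599999999999*s^3 - 41.2197*s^2 - 2.2989*s - 21.042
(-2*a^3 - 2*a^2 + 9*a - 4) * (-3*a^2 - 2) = 6*a^5 + 6*a^4 - 23*a^3 + 16*a^2 - 18*a + 8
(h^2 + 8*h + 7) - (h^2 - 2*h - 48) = 10*h + 55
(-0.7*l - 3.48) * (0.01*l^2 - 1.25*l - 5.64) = -0.007*l^3 + 0.8402*l^2 + 8.298*l + 19.6272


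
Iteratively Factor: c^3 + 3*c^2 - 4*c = (c)*(c^2 + 3*c - 4) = c*(c + 4)*(c - 1)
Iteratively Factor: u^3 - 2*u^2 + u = (u - 1)*(u^2 - u) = (u - 1)^2*(u)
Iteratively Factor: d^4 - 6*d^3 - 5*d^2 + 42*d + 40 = (d + 2)*(d^3 - 8*d^2 + 11*d + 20) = (d - 5)*(d + 2)*(d^2 - 3*d - 4) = (d - 5)*(d + 1)*(d + 2)*(d - 4)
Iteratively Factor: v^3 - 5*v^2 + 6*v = (v - 3)*(v^2 - 2*v) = (v - 3)*(v - 2)*(v)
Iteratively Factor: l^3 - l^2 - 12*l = (l + 3)*(l^2 - 4*l) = (l - 4)*(l + 3)*(l)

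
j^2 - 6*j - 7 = (j - 7)*(j + 1)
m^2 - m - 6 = (m - 3)*(m + 2)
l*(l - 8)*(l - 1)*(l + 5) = l^4 - 4*l^3 - 37*l^2 + 40*l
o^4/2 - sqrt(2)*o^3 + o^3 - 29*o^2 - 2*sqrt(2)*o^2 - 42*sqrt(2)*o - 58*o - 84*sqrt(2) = (o/2 + sqrt(2))*(o + 2)*(o - 7*sqrt(2))*(o + 3*sqrt(2))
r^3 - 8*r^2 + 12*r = r*(r - 6)*(r - 2)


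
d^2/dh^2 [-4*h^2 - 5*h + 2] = -8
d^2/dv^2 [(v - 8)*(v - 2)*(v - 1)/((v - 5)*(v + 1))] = 6*(v^3 - 51*v^2 + 219*v - 377)/(v^6 - 12*v^5 + 33*v^4 + 56*v^3 - 165*v^2 - 300*v - 125)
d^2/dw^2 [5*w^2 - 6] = 10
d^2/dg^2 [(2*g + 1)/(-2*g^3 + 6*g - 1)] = 12*(-6*(2*g + 1)*(g^2 - 1)^2 + (2*g^2 + g*(2*g + 1) - 2)*(2*g^3 - 6*g + 1))/(2*g^3 - 6*g + 1)^3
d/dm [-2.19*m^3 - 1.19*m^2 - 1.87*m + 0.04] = -6.57*m^2 - 2.38*m - 1.87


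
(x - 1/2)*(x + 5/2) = x^2 + 2*x - 5/4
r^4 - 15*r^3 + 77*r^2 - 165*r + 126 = (r - 7)*(r - 3)^2*(r - 2)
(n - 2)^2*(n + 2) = n^3 - 2*n^2 - 4*n + 8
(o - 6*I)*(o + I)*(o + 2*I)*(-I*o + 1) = -I*o^4 - 2*o^3 - 19*I*o^2 + 28*o + 12*I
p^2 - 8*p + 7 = (p - 7)*(p - 1)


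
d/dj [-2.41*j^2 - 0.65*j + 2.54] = -4.82*j - 0.65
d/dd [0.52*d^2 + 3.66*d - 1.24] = 1.04*d + 3.66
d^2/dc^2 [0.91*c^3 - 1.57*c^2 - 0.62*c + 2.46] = 5.46*c - 3.14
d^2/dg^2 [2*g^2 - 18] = 4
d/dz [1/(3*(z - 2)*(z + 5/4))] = 4*(3 - 8*z)/(3*(16*z^4 - 24*z^3 - 71*z^2 + 60*z + 100))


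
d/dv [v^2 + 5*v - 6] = 2*v + 5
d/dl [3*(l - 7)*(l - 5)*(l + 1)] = 9*l^2 - 66*l + 69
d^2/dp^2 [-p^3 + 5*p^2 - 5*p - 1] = 10 - 6*p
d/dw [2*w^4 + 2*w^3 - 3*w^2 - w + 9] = 8*w^3 + 6*w^2 - 6*w - 1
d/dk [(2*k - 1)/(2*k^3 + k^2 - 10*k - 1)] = 2*(2*k^3 + k^2 - 10*k - (2*k - 1)*(3*k^2 + k - 5) - 1)/(2*k^3 + k^2 - 10*k - 1)^2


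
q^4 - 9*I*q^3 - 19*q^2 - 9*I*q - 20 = (q - 5*I)*(q - 4*I)*(q - I)*(q + I)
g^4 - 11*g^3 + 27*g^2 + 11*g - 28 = (g - 7)*(g - 4)*(g - 1)*(g + 1)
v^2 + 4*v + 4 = (v + 2)^2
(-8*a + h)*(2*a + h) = -16*a^2 - 6*a*h + h^2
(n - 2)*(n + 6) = n^2 + 4*n - 12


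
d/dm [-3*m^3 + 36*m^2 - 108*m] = -9*m^2 + 72*m - 108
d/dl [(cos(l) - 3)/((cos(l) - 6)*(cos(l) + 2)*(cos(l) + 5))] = 2*(cos(l)^3 - 4*cos(l)^2 - 3*cos(l) + 78)*sin(l)/((cos(l) - 6)^2*(cos(l) + 2)^2*(cos(l) + 5)^2)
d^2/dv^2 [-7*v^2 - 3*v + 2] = -14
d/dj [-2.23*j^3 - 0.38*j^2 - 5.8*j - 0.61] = -6.69*j^2 - 0.76*j - 5.8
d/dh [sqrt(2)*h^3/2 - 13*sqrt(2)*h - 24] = sqrt(2)*(3*h^2 - 26)/2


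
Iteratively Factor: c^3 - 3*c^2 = (c)*(c^2 - 3*c) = c*(c - 3)*(c)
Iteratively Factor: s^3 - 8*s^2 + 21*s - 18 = (s - 3)*(s^2 - 5*s + 6) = (s - 3)^2*(s - 2)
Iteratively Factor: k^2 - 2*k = (k - 2)*(k)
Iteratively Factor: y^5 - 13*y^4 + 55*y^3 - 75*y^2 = (y - 3)*(y^4 - 10*y^3 + 25*y^2) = y*(y - 3)*(y^3 - 10*y^2 + 25*y) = y^2*(y - 3)*(y^2 - 10*y + 25) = y^2*(y - 5)*(y - 3)*(y - 5)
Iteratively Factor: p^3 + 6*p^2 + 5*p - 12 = (p - 1)*(p^2 + 7*p + 12) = (p - 1)*(p + 3)*(p + 4)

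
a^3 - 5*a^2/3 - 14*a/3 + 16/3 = (a - 8/3)*(a - 1)*(a + 2)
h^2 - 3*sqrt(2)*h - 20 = (h - 5*sqrt(2))*(h + 2*sqrt(2))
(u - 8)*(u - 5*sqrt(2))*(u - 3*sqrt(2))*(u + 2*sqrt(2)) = u^4 - 6*sqrt(2)*u^3 - 8*u^3 - 2*u^2 + 48*sqrt(2)*u^2 + 16*u + 60*sqrt(2)*u - 480*sqrt(2)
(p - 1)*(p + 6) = p^2 + 5*p - 6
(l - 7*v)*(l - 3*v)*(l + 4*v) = l^3 - 6*l^2*v - 19*l*v^2 + 84*v^3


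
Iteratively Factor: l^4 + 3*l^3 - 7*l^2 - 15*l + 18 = (l - 1)*(l^3 + 4*l^2 - 3*l - 18) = (l - 1)*(l + 3)*(l^2 + l - 6) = (l - 1)*(l + 3)^2*(l - 2)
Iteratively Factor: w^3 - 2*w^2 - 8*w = (w + 2)*(w^2 - 4*w) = w*(w + 2)*(w - 4)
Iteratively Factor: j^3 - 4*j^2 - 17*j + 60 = (j - 5)*(j^2 + j - 12) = (j - 5)*(j - 3)*(j + 4)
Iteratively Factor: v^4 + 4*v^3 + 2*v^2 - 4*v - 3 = (v + 1)*(v^3 + 3*v^2 - v - 3) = (v + 1)^2*(v^2 + 2*v - 3) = (v + 1)^2*(v + 3)*(v - 1)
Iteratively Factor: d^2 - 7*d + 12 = (d - 3)*(d - 4)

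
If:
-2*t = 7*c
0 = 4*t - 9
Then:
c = -9/14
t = 9/4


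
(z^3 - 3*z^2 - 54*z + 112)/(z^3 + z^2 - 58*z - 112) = (z - 2)/(z + 2)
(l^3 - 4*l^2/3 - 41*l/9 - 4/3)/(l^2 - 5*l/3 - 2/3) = (l^2 - 5*l/3 - 4)/(l - 2)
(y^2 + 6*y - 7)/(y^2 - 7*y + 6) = (y + 7)/(y - 6)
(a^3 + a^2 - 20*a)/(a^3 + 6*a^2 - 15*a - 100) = a/(a + 5)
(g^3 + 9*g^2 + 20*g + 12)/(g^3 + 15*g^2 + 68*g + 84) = (g + 1)/(g + 7)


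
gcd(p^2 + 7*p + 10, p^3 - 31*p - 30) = p + 5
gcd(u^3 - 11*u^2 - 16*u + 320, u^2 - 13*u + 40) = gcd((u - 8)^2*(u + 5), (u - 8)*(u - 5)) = u - 8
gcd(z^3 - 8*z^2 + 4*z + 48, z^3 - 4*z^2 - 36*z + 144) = z^2 - 10*z + 24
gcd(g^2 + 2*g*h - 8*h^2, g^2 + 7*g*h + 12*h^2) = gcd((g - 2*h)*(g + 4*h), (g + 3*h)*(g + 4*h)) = g + 4*h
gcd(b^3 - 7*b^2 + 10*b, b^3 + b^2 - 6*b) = b^2 - 2*b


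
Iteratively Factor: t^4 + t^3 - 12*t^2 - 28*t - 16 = (t + 1)*(t^3 - 12*t - 16) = (t - 4)*(t + 1)*(t^2 + 4*t + 4) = (t - 4)*(t + 1)*(t + 2)*(t + 2)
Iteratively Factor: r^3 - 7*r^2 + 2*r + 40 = (r + 2)*(r^2 - 9*r + 20) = (r - 5)*(r + 2)*(r - 4)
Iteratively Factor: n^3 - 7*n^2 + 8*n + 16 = (n - 4)*(n^2 - 3*n - 4) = (n - 4)*(n + 1)*(n - 4)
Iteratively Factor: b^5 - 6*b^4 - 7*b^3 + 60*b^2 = (b - 4)*(b^4 - 2*b^3 - 15*b^2) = (b - 4)*(b + 3)*(b^3 - 5*b^2) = b*(b - 4)*(b + 3)*(b^2 - 5*b) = b^2*(b - 4)*(b + 3)*(b - 5)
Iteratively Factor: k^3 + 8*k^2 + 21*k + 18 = (k + 3)*(k^2 + 5*k + 6) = (k + 3)^2*(k + 2)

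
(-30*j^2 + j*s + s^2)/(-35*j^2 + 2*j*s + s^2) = (6*j + s)/(7*j + s)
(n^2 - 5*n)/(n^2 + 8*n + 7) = n*(n - 5)/(n^2 + 8*n + 7)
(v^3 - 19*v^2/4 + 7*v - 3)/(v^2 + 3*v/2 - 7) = (4*v^2 - 11*v + 6)/(2*(2*v + 7))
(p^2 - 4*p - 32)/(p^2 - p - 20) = (p - 8)/(p - 5)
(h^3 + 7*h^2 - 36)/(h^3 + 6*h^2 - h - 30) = (h + 6)/(h + 5)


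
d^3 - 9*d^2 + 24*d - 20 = (d - 5)*(d - 2)^2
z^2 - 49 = (z - 7)*(z + 7)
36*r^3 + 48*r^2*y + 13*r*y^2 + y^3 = (r + y)*(6*r + y)^2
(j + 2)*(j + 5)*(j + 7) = j^3 + 14*j^2 + 59*j + 70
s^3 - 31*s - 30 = (s - 6)*(s + 1)*(s + 5)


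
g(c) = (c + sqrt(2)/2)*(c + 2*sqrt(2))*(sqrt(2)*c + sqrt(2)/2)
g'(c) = sqrt(2)*(c + sqrt(2)/2)*(c + 2*sqrt(2)) + (c + sqrt(2)/2)*(sqrt(2)*c + sqrt(2)/2) + (c + 2*sqrt(2))*(sqrt(2)*c + sqrt(2)/2) = 3*sqrt(2)*c^2 + sqrt(2)*c + 10*c + 5/2 + 2*sqrt(2)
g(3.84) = 186.11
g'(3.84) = 111.72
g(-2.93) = -0.78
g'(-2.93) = 8.31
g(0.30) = 3.56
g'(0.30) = 9.13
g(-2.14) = 2.29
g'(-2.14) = 0.33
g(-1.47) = 1.42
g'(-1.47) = -2.28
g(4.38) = 253.07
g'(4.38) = 136.72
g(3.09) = 114.10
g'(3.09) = 81.11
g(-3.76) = -13.11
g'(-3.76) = 22.39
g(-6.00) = -130.57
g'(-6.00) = 89.58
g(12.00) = 3330.94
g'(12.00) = 753.24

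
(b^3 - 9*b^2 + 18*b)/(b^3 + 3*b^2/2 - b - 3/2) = 2*b*(b^2 - 9*b + 18)/(2*b^3 + 3*b^2 - 2*b - 3)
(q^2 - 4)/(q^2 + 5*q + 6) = (q - 2)/(q + 3)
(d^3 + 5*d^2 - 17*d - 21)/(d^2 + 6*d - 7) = (d^2 - 2*d - 3)/(d - 1)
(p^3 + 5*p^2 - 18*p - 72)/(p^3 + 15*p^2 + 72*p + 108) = (p - 4)/(p + 6)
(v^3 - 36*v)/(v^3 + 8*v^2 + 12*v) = (v - 6)/(v + 2)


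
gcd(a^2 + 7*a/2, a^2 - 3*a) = a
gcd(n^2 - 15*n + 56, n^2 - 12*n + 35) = n - 7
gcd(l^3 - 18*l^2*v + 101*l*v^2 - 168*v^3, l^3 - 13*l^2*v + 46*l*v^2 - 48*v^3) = l^2 - 11*l*v + 24*v^2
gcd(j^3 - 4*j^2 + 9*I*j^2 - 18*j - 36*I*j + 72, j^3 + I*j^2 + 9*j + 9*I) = j + 3*I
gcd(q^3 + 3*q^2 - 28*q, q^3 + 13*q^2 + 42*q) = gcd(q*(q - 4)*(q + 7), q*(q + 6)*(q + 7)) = q^2 + 7*q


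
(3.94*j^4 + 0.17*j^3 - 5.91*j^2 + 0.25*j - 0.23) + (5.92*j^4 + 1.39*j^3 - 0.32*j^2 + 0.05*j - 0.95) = 9.86*j^4 + 1.56*j^3 - 6.23*j^2 + 0.3*j - 1.18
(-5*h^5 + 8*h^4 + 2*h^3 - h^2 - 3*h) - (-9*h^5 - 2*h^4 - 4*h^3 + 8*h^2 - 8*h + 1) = 4*h^5 + 10*h^4 + 6*h^3 - 9*h^2 + 5*h - 1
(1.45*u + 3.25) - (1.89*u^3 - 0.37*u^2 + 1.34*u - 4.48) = -1.89*u^3 + 0.37*u^2 + 0.11*u + 7.73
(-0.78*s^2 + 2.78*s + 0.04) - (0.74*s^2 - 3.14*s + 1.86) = -1.52*s^2 + 5.92*s - 1.82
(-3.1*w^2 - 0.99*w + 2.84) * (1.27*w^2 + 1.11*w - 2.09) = -3.937*w^4 - 4.6983*w^3 + 8.9869*w^2 + 5.2215*w - 5.9356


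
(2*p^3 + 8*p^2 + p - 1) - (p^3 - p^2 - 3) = p^3 + 9*p^2 + p + 2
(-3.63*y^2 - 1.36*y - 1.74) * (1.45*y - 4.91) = -5.2635*y^3 + 15.8513*y^2 + 4.1546*y + 8.5434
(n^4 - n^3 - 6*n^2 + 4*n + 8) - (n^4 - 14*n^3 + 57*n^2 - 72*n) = 13*n^3 - 63*n^2 + 76*n + 8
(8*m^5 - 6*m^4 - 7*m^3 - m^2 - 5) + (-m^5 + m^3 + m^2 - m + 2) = 7*m^5 - 6*m^4 - 6*m^3 - m - 3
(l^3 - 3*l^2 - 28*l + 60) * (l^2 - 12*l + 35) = l^5 - 15*l^4 + 43*l^3 + 291*l^2 - 1700*l + 2100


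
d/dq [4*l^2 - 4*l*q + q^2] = -4*l + 2*q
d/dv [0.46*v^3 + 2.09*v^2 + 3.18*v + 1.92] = 1.38*v^2 + 4.18*v + 3.18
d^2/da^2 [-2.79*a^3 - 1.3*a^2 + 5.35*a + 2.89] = -16.74*a - 2.6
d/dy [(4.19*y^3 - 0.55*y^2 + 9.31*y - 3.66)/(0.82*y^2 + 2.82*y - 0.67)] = (3.4358*y^4 + 23.6316*y^3 - 17.6071*y^2 + 6.7394*y + 4.0835)/(0.6724*y^4 + 4.6248*y^3 + 6.8536*y^2 - 3.7788*y + 0.4489)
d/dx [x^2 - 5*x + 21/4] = 2*x - 5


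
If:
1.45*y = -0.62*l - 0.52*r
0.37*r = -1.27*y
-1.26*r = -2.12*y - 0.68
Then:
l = -0.06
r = 0.36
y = -0.11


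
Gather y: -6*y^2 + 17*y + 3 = -6*y^2 + 17*y + 3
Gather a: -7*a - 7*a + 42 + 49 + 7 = 98 - 14*a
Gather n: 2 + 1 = 3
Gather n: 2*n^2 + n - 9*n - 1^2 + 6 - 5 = 2*n^2 - 8*n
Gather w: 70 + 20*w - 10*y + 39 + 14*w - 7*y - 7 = 34*w - 17*y + 102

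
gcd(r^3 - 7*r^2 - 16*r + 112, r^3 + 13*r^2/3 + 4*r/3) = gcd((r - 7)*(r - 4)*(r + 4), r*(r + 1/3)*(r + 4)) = r + 4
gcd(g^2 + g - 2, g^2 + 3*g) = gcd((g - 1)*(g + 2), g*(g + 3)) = 1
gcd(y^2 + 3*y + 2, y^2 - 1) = y + 1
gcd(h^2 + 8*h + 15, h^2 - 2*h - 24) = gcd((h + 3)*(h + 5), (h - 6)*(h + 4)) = 1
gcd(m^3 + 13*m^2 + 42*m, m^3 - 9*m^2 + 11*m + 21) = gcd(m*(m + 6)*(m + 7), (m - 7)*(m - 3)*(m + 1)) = 1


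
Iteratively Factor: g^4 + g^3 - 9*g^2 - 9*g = (g - 3)*(g^3 + 4*g^2 + 3*g) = (g - 3)*(g + 1)*(g^2 + 3*g) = g*(g - 3)*(g + 1)*(g + 3)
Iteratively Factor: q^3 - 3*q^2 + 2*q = (q - 1)*(q^2 - 2*q) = q*(q - 1)*(q - 2)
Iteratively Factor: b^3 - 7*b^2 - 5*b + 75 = (b + 3)*(b^2 - 10*b + 25) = (b - 5)*(b + 3)*(b - 5)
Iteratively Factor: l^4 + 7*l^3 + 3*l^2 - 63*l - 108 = (l + 4)*(l^3 + 3*l^2 - 9*l - 27) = (l + 3)*(l + 4)*(l^2 - 9) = (l + 3)^2*(l + 4)*(l - 3)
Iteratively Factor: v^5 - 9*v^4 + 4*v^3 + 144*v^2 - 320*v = (v - 4)*(v^4 - 5*v^3 - 16*v^2 + 80*v) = (v - 4)^2*(v^3 - v^2 - 20*v) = (v - 5)*(v - 4)^2*(v^2 + 4*v) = v*(v - 5)*(v - 4)^2*(v + 4)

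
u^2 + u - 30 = (u - 5)*(u + 6)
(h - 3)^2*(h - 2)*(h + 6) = h^4 - 2*h^3 - 27*h^2 + 108*h - 108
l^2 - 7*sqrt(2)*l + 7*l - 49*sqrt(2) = (l + 7)*(l - 7*sqrt(2))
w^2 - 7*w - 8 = (w - 8)*(w + 1)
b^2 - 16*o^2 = (b - 4*o)*(b + 4*o)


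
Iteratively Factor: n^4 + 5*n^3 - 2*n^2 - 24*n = (n + 4)*(n^3 + n^2 - 6*n) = n*(n + 4)*(n^2 + n - 6) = n*(n + 3)*(n + 4)*(n - 2)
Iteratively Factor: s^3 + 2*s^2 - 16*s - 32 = (s + 2)*(s^2 - 16) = (s + 2)*(s + 4)*(s - 4)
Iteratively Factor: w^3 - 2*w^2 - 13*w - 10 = (w - 5)*(w^2 + 3*w + 2) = (w - 5)*(w + 2)*(w + 1)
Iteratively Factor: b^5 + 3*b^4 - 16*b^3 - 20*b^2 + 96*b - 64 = (b - 1)*(b^4 + 4*b^3 - 12*b^2 - 32*b + 64) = (b - 1)*(b + 4)*(b^3 - 12*b + 16) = (b - 1)*(b + 4)^2*(b^2 - 4*b + 4) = (b - 2)*(b - 1)*(b + 4)^2*(b - 2)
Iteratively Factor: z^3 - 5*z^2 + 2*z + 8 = (z - 4)*(z^2 - z - 2) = (z - 4)*(z - 2)*(z + 1)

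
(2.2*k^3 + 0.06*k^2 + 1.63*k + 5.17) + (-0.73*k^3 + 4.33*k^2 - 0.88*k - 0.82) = 1.47*k^3 + 4.39*k^2 + 0.75*k + 4.35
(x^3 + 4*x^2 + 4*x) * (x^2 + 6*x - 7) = x^5 + 10*x^4 + 21*x^3 - 4*x^2 - 28*x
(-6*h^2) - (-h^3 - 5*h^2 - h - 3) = h^3 - h^2 + h + 3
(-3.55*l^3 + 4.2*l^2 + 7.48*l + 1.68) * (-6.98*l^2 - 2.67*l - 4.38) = 24.779*l^5 - 19.8375*l^4 - 47.8754*l^3 - 50.094*l^2 - 37.248*l - 7.3584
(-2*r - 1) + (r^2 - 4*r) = r^2 - 6*r - 1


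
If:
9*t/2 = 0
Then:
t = 0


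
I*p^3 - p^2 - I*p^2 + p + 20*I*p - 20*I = (p - 4*I)*(p + 5*I)*(I*p - I)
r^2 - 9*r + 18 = (r - 6)*(r - 3)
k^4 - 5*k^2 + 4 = (k - 2)*(k - 1)*(k + 1)*(k + 2)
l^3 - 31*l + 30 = (l - 5)*(l - 1)*(l + 6)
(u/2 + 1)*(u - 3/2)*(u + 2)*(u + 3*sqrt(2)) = u^4/2 + 5*u^3/4 + 3*sqrt(2)*u^3/2 - u^2 + 15*sqrt(2)*u^2/4 - 3*sqrt(2)*u - 3*u - 9*sqrt(2)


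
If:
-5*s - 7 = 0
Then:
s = -7/5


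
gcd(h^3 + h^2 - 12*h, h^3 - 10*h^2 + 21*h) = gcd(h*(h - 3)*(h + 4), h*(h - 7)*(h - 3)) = h^2 - 3*h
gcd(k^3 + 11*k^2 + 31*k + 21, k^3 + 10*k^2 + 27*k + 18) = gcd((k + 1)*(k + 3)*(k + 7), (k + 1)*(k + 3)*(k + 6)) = k^2 + 4*k + 3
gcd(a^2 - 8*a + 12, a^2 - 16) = 1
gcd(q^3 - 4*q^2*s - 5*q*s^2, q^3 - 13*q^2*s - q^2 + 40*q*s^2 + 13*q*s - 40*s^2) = q - 5*s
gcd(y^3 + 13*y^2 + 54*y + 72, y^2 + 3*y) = y + 3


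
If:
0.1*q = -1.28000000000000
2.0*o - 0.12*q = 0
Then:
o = -0.77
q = -12.80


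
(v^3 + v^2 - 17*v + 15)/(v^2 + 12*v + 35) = (v^2 - 4*v + 3)/(v + 7)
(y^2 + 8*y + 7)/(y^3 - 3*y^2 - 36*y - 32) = (y + 7)/(y^2 - 4*y - 32)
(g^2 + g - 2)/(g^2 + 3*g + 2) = (g - 1)/(g + 1)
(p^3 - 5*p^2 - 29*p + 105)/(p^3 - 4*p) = (p^3 - 5*p^2 - 29*p + 105)/(p*(p^2 - 4))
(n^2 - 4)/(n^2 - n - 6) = (n - 2)/(n - 3)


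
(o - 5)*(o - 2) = o^2 - 7*o + 10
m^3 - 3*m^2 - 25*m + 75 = (m - 5)*(m - 3)*(m + 5)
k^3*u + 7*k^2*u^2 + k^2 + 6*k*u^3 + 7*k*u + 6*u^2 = (k + u)*(k + 6*u)*(k*u + 1)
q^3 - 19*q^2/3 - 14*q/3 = q*(q - 7)*(q + 2/3)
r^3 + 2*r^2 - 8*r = r*(r - 2)*(r + 4)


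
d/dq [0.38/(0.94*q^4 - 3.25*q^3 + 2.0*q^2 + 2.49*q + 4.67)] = (-1.4288*q^3 + 3.705*q^2 - 1.52*q - 0.9462)/(0.94*q^4 - 3.25*q^3 + 2.0*q^2 + 2.49*q + 4.67)^2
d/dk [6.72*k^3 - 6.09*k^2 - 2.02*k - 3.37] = 20.16*k^2 - 12.18*k - 2.02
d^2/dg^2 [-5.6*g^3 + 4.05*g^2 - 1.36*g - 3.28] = 8.1 - 33.6*g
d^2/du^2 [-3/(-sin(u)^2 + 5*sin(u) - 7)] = 3*(-4*sin(u)^4 + 15*sin(u)^3 + 9*sin(u)^2 - 65*sin(u) + 36)/(sin(u)^2 - 5*sin(u) + 7)^3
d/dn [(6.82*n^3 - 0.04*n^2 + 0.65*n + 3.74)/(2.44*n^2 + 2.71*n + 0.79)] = (16.6408*n^4 + 36.9644*n^3 + 14.469*n^2 - 18.3144*n - 9.6219)/(5.9536*n^4 + 13.2248*n^3 + 11.1993*n^2 + 4.2818*n + 0.6241)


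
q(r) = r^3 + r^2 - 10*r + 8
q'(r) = 3*r^2 + 2*r - 10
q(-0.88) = 16.89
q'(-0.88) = -9.44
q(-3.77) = 6.33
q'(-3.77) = 25.10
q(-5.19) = -52.96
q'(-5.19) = 60.43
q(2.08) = 0.53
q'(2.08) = 7.14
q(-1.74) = 23.16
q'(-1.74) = -4.40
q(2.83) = 10.37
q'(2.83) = 19.69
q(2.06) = 0.39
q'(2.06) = 6.85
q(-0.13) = 9.31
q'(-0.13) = -10.21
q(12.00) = 1760.00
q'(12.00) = 446.00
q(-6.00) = -112.00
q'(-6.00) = 86.00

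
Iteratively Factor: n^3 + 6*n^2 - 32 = (n + 4)*(n^2 + 2*n - 8) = (n + 4)^2*(n - 2)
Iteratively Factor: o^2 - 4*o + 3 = (o - 3)*(o - 1)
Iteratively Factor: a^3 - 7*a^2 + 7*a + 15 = (a - 3)*(a^2 - 4*a - 5) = (a - 3)*(a + 1)*(a - 5)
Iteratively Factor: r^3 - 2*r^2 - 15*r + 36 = (r - 3)*(r^2 + r - 12) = (r - 3)^2*(r + 4)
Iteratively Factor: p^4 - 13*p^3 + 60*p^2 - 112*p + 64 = (p - 4)*(p^3 - 9*p^2 + 24*p - 16) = (p - 4)^2*(p^2 - 5*p + 4) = (p - 4)^3*(p - 1)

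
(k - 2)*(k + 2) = k^2 - 4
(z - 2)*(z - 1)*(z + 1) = z^3 - 2*z^2 - z + 2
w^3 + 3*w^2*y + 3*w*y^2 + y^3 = (w + y)^3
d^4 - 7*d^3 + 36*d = d*(d - 6)*(d - 3)*(d + 2)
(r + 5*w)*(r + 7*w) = r^2 + 12*r*w + 35*w^2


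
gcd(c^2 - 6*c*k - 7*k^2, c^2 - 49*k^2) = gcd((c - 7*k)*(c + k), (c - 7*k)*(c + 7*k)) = c - 7*k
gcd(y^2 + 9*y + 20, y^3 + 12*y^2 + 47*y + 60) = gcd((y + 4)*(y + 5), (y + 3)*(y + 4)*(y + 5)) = y^2 + 9*y + 20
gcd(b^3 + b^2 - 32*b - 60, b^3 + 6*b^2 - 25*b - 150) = b + 5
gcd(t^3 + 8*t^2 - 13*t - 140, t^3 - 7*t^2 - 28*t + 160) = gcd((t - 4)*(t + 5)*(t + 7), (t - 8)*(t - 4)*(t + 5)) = t^2 + t - 20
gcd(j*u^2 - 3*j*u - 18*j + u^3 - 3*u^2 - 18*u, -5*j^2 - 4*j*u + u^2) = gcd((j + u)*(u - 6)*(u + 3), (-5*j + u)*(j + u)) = j + u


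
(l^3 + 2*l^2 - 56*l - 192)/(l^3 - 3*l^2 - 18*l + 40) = (l^2 - 2*l - 48)/(l^2 - 7*l + 10)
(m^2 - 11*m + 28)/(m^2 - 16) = (m - 7)/(m + 4)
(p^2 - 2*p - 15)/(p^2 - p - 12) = (p - 5)/(p - 4)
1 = 1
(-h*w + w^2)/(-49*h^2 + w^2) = w*(h - w)/(49*h^2 - w^2)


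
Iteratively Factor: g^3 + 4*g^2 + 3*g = (g)*(g^2 + 4*g + 3) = g*(g + 1)*(g + 3)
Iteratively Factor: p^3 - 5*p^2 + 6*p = (p - 3)*(p^2 - 2*p) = (p - 3)*(p - 2)*(p)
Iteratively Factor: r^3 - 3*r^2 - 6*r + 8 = (r - 1)*(r^2 - 2*r - 8) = (r - 1)*(r + 2)*(r - 4)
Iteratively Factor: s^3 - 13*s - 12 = (s + 1)*(s^2 - s - 12) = (s - 4)*(s + 1)*(s + 3)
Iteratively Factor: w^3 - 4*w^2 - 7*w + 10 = (w - 1)*(w^2 - 3*w - 10) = (w - 1)*(w + 2)*(w - 5)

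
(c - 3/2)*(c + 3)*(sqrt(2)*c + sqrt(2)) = sqrt(2)*c^3 + 5*sqrt(2)*c^2/2 - 3*sqrt(2)*c - 9*sqrt(2)/2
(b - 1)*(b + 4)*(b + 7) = b^3 + 10*b^2 + 17*b - 28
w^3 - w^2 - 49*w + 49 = (w - 7)*(w - 1)*(w + 7)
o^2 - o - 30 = (o - 6)*(o + 5)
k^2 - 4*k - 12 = (k - 6)*(k + 2)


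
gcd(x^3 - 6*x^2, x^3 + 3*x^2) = x^2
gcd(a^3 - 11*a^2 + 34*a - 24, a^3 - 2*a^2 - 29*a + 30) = a^2 - 7*a + 6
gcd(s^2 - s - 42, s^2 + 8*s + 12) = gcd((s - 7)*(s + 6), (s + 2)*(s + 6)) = s + 6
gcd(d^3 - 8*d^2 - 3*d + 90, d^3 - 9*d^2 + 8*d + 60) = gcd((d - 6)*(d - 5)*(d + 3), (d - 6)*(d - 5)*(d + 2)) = d^2 - 11*d + 30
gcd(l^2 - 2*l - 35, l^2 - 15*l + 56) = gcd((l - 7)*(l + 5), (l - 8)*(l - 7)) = l - 7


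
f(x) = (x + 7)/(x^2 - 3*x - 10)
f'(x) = (3 - 2*x)*(x + 7)/(x^2 - 3*x - 10)^2 + 1/(x^2 - 3*x - 10)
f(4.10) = -2.02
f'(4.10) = -2.10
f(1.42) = -0.69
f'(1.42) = -0.07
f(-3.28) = 0.35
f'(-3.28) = 0.41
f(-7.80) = -0.01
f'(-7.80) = 0.01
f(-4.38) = 0.12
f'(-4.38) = 0.11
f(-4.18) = 0.14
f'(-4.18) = 0.13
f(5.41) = 4.08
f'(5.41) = -10.19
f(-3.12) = 0.43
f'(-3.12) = 0.54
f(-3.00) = 0.50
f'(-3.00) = 0.69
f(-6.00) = 0.02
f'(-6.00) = 0.03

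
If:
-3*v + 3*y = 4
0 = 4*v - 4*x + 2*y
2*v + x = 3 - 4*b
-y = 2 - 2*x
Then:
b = -7/24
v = 1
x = 13/6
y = 7/3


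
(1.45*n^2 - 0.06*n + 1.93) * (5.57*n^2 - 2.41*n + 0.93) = 8.0765*n^4 - 3.8287*n^3 + 12.2432*n^2 - 4.7071*n + 1.7949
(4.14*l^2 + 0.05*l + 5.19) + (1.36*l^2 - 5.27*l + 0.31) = 5.5*l^2 - 5.22*l + 5.5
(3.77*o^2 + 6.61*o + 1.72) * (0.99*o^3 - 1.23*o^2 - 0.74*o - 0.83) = 3.7323*o^5 + 1.9068*o^4 - 9.2173*o^3 - 10.1361*o^2 - 6.7591*o - 1.4276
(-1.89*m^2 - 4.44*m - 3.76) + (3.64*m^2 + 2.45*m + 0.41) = 1.75*m^2 - 1.99*m - 3.35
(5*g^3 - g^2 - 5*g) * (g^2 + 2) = 5*g^5 - g^4 + 5*g^3 - 2*g^2 - 10*g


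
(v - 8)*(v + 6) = v^2 - 2*v - 48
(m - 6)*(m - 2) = m^2 - 8*m + 12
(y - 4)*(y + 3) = y^2 - y - 12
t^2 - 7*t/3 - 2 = (t - 3)*(t + 2/3)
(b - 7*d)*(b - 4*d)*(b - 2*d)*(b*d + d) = b^4*d - 13*b^3*d^2 + b^3*d + 50*b^2*d^3 - 13*b^2*d^2 - 56*b*d^4 + 50*b*d^3 - 56*d^4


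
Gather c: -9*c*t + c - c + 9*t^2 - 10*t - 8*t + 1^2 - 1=-9*c*t + 9*t^2 - 18*t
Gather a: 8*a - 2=8*a - 2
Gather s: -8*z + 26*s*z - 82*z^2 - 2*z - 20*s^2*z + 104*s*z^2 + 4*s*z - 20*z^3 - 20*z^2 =-20*s^2*z + s*(104*z^2 + 30*z) - 20*z^3 - 102*z^2 - 10*z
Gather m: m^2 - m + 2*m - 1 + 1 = m^2 + m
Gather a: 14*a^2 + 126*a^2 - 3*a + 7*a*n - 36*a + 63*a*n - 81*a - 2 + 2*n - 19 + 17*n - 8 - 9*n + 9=140*a^2 + a*(70*n - 120) + 10*n - 20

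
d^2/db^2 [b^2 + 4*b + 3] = 2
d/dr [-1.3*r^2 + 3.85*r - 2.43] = 3.85 - 2.6*r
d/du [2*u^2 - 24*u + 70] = 4*u - 24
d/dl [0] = 0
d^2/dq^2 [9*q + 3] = 0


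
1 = 1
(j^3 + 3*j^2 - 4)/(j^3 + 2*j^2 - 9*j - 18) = (j^2 + j - 2)/(j^2 - 9)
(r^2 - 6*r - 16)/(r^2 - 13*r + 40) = (r + 2)/(r - 5)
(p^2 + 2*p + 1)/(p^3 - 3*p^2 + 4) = (p + 1)/(p^2 - 4*p + 4)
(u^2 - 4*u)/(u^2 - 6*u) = (u - 4)/(u - 6)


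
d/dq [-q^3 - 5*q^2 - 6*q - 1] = -3*q^2 - 10*q - 6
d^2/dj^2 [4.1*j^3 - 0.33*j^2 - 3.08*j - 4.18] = 24.6*j - 0.66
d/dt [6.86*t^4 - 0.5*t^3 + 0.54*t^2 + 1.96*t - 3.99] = 27.44*t^3 - 1.5*t^2 + 1.08*t + 1.96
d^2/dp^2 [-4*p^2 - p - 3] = -8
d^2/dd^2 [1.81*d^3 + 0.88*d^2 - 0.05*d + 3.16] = 10.86*d + 1.76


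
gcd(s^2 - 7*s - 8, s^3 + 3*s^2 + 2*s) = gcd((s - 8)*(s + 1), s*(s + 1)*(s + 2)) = s + 1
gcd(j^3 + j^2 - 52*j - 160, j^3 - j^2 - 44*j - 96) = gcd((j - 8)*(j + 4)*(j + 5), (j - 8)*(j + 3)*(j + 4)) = j^2 - 4*j - 32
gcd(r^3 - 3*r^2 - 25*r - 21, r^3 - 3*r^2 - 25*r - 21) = r^3 - 3*r^2 - 25*r - 21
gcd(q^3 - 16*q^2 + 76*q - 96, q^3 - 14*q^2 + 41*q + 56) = q - 8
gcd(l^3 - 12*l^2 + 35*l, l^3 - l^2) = l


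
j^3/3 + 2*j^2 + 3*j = j*(j/3 + 1)*(j + 3)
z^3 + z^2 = z^2*(z + 1)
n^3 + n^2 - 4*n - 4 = (n - 2)*(n + 1)*(n + 2)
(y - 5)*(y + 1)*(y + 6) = y^3 + 2*y^2 - 29*y - 30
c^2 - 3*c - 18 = (c - 6)*(c + 3)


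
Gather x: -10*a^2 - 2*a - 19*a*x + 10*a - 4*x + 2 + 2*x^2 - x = -10*a^2 + 8*a + 2*x^2 + x*(-19*a - 5) + 2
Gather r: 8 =8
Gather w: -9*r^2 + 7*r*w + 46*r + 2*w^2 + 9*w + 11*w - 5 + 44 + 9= -9*r^2 + 46*r + 2*w^2 + w*(7*r + 20) + 48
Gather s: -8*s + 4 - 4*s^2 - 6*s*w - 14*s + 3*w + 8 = -4*s^2 + s*(-6*w - 22) + 3*w + 12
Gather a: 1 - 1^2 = 0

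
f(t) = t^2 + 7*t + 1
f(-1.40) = -6.84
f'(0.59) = 8.18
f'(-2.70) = 1.60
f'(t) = 2*t + 7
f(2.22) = 21.47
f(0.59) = 5.48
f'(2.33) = 11.66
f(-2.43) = -10.11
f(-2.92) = -10.91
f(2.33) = 22.74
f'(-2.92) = 1.16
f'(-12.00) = -17.00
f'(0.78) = 8.56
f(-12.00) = 61.00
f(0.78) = 7.07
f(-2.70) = -10.61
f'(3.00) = 13.00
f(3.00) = 31.00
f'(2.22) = 11.44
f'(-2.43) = 2.14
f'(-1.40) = 4.20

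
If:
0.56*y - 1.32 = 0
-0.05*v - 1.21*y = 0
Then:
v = -57.04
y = 2.36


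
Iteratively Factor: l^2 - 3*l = (l - 3)*(l)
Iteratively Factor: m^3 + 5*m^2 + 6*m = (m)*(m^2 + 5*m + 6) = m*(m + 2)*(m + 3)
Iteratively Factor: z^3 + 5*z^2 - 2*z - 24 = (z + 3)*(z^2 + 2*z - 8) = (z + 3)*(z + 4)*(z - 2)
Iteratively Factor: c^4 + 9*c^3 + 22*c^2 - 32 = (c + 2)*(c^3 + 7*c^2 + 8*c - 16) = (c + 2)*(c + 4)*(c^2 + 3*c - 4) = (c + 2)*(c + 4)^2*(c - 1)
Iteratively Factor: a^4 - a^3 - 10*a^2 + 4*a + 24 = (a + 2)*(a^3 - 3*a^2 - 4*a + 12) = (a + 2)^2*(a^2 - 5*a + 6) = (a - 2)*(a + 2)^2*(a - 3)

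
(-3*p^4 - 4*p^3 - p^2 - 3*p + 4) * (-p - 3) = 3*p^5 + 13*p^4 + 13*p^3 + 6*p^2 + 5*p - 12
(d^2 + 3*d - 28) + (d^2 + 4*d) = 2*d^2 + 7*d - 28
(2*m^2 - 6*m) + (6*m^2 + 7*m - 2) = 8*m^2 + m - 2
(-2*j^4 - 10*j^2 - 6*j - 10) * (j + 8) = -2*j^5 - 16*j^4 - 10*j^3 - 86*j^2 - 58*j - 80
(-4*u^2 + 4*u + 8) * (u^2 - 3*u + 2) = -4*u^4 + 16*u^3 - 12*u^2 - 16*u + 16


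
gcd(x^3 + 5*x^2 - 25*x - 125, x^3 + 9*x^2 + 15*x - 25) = x^2 + 10*x + 25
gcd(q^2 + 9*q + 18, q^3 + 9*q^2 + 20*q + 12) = q + 6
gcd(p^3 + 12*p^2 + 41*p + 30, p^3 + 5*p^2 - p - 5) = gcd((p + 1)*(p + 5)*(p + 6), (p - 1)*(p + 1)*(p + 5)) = p^2 + 6*p + 5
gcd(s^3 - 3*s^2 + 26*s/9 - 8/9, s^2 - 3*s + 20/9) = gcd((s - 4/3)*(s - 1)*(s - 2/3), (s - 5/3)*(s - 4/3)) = s - 4/3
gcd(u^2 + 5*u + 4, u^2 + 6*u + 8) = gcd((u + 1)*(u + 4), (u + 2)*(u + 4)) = u + 4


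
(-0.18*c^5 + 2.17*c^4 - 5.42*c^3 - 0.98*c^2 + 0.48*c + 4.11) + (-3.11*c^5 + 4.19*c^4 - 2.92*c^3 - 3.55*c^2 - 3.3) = -3.29*c^5 + 6.36*c^4 - 8.34*c^3 - 4.53*c^2 + 0.48*c + 0.81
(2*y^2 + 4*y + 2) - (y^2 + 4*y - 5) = y^2 + 7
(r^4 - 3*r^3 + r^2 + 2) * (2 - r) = -r^5 + 5*r^4 - 7*r^3 + 2*r^2 - 2*r + 4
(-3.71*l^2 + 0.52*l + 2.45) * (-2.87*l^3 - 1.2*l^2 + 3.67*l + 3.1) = 10.6477*l^5 + 2.9596*l^4 - 21.2712*l^3 - 12.5326*l^2 + 10.6035*l + 7.595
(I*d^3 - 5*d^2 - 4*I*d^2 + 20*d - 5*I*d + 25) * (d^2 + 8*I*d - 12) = I*d^5 - 13*d^4 - 4*I*d^4 + 52*d^3 - 57*I*d^3 + 125*d^2 + 208*I*d^2 - 240*d + 260*I*d - 300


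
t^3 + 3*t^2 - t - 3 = (t - 1)*(t + 1)*(t + 3)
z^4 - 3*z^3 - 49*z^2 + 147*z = z*(z - 7)*(z - 3)*(z + 7)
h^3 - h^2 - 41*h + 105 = (h - 5)*(h - 3)*(h + 7)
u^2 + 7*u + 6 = (u + 1)*(u + 6)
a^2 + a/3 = a*(a + 1/3)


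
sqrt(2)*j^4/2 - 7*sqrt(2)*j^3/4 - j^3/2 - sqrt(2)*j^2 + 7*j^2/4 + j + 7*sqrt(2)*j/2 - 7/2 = (j - 7/2)*(j - sqrt(2))*(j - sqrt(2)/2)*(sqrt(2)*j/2 + 1)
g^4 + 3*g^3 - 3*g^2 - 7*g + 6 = (g - 1)^2*(g + 2)*(g + 3)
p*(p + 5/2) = p^2 + 5*p/2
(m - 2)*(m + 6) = m^2 + 4*m - 12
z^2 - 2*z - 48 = (z - 8)*(z + 6)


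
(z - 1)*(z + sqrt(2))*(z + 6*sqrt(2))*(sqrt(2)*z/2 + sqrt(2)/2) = sqrt(2)*z^4/2 + 7*z^3 + 11*sqrt(2)*z^2/2 - 7*z - 6*sqrt(2)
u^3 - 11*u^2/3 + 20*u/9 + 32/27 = (u - 8/3)*(u - 4/3)*(u + 1/3)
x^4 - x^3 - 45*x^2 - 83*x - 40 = (x - 8)*(x + 1)^2*(x + 5)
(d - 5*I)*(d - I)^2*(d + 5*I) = d^4 - 2*I*d^3 + 24*d^2 - 50*I*d - 25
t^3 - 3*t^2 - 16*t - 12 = (t - 6)*(t + 1)*(t + 2)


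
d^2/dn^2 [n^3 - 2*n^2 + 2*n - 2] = 6*n - 4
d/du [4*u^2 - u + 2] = 8*u - 1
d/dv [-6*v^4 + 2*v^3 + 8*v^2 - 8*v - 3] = -24*v^3 + 6*v^2 + 16*v - 8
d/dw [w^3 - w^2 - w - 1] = 3*w^2 - 2*w - 1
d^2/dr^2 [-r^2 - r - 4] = -2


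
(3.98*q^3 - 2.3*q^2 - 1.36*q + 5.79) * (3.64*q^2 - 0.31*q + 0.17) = 14.4872*q^5 - 9.6058*q^4 - 3.5608*q^3 + 21.1062*q^2 - 2.0261*q + 0.9843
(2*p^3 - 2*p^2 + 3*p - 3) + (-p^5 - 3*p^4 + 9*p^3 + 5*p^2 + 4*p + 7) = -p^5 - 3*p^4 + 11*p^3 + 3*p^2 + 7*p + 4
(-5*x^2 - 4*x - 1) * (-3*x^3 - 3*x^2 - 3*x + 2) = 15*x^5 + 27*x^4 + 30*x^3 + 5*x^2 - 5*x - 2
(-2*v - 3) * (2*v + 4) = -4*v^2 - 14*v - 12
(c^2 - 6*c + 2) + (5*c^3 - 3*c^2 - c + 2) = 5*c^3 - 2*c^2 - 7*c + 4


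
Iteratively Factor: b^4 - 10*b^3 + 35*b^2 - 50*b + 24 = (b - 3)*(b^3 - 7*b^2 + 14*b - 8) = (b - 3)*(b - 2)*(b^2 - 5*b + 4) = (b - 3)*(b - 2)*(b - 1)*(b - 4)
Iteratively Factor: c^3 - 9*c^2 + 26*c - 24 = (c - 2)*(c^2 - 7*c + 12) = (c - 3)*(c - 2)*(c - 4)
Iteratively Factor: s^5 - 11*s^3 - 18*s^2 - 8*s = (s - 4)*(s^4 + 4*s^3 + 5*s^2 + 2*s) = (s - 4)*(s + 2)*(s^3 + 2*s^2 + s) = s*(s - 4)*(s + 2)*(s^2 + 2*s + 1) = s*(s - 4)*(s + 1)*(s + 2)*(s + 1)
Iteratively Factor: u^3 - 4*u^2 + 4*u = (u)*(u^2 - 4*u + 4) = u*(u - 2)*(u - 2)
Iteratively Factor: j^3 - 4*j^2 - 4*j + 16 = (j + 2)*(j^2 - 6*j + 8) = (j - 2)*(j + 2)*(j - 4)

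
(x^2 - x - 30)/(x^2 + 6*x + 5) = (x - 6)/(x + 1)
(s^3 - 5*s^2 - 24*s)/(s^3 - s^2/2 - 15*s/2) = 2*(-s^2 + 5*s + 24)/(-2*s^2 + s + 15)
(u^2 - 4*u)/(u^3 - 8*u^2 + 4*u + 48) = u/(u^2 - 4*u - 12)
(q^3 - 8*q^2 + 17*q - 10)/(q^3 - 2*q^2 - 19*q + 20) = (q - 2)/(q + 4)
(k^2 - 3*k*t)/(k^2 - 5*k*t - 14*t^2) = k*(-k + 3*t)/(-k^2 + 5*k*t + 14*t^2)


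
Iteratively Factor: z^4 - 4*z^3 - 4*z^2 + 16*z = (z - 2)*(z^3 - 2*z^2 - 8*z) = (z - 4)*(z - 2)*(z^2 + 2*z) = z*(z - 4)*(z - 2)*(z + 2)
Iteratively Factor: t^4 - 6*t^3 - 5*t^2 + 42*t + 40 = (t - 4)*(t^3 - 2*t^2 - 13*t - 10) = (t - 4)*(t + 2)*(t^2 - 4*t - 5) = (t - 5)*(t - 4)*(t + 2)*(t + 1)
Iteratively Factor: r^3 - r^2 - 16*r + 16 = (r - 4)*(r^2 + 3*r - 4) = (r - 4)*(r - 1)*(r + 4)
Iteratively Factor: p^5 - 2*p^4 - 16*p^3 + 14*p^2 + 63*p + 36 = (p - 4)*(p^4 + 2*p^3 - 8*p^2 - 18*p - 9) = (p - 4)*(p + 1)*(p^3 + p^2 - 9*p - 9) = (p - 4)*(p - 3)*(p + 1)*(p^2 + 4*p + 3) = (p - 4)*(p - 3)*(p + 1)*(p + 3)*(p + 1)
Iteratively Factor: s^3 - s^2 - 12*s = (s + 3)*(s^2 - 4*s) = (s - 4)*(s + 3)*(s)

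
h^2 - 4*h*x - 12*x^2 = (h - 6*x)*(h + 2*x)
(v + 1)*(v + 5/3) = v^2 + 8*v/3 + 5/3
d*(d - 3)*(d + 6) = d^3 + 3*d^2 - 18*d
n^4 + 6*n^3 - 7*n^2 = n^2*(n - 1)*(n + 7)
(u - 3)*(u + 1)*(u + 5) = u^3 + 3*u^2 - 13*u - 15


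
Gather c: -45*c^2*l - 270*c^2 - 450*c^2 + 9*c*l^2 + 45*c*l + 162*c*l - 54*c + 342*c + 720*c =c^2*(-45*l - 720) + c*(9*l^2 + 207*l + 1008)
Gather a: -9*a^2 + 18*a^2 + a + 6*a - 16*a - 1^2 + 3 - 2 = 9*a^2 - 9*a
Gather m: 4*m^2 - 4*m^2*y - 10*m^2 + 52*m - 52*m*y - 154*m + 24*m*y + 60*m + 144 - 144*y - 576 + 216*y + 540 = m^2*(-4*y - 6) + m*(-28*y - 42) + 72*y + 108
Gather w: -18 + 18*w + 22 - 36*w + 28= 32 - 18*w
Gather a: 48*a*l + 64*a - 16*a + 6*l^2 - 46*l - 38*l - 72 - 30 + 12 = a*(48*l + 48) + 6*l^2 - 84*l - 90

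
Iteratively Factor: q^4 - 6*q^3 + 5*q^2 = (q - 1)*(q^3 - 5*q^2) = q*(q - 1)*(q^2 - 5*q) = q^2*(q - 1)*(q - 5)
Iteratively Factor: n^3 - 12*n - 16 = (n + 2)*(n^2 - 2*n - 8) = (n + 2)^2*(n - 4)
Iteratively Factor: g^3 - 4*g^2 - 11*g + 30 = (g - 5)*(g^2 + g - 6) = (g - 5)*(g - 2)*(g + 3)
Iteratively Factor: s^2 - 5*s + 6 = (s - 2)*(s - 3)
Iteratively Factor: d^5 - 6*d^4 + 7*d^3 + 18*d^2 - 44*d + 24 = (d - 3)*(d^4 - 3*d^3 - 2*d^2 + 12*d - 8) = (d - 3)*(d + 2)*(d^3 - 5*d^2 + 8*d - 4) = (d - 3)*(d - 2)*(d + 2)*(d^2 - 3*d + 2) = (d - 3)*(d - 2)*(d - 1)*(d + 2)*(d - 2)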